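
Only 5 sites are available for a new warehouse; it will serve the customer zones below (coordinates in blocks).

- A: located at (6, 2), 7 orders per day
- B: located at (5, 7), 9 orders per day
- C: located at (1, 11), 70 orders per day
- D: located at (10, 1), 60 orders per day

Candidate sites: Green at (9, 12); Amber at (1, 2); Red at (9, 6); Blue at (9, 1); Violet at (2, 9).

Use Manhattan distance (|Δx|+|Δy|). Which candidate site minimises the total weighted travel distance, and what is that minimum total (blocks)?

Violet, total 1292 blocks

Total weighted distance at each candidate:
  Green (9, 12): total = 1522
  Amber (1, 2): total = 1346
  Red (9, 6): total = 1364
  Blue (9, 1): total = 1438
  Violet (2, 9): total = 1292
Minimum is at Violet with total 1292 blocks.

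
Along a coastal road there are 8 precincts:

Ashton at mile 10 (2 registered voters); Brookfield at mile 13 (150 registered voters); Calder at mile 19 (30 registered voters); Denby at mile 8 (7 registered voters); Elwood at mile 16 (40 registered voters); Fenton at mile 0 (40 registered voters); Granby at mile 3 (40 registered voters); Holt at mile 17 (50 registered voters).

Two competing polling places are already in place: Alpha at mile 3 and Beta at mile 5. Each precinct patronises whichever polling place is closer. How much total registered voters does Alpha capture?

The indifferent point is the midpoint (3+5)/2 = 4; precincts left of it (closer to Alpha at 3) go to Alpha, those right go to Beta.
  Fenton at 0 (w=40) → Alpha
  Granby at 3 (w=40) → Alpha
  Denby at 8 (w=7) → Beta
  Ashton at 10 (w=2) → Beta
  Brookfield at 13 (w=150) → Beta
  Elwood at 16 (w=40) → Beta
  Holt at 17 (w=50) → Beta
  Calder at 19 (w=30) → Beta
Alpha captures 80; Beta captures 279.

80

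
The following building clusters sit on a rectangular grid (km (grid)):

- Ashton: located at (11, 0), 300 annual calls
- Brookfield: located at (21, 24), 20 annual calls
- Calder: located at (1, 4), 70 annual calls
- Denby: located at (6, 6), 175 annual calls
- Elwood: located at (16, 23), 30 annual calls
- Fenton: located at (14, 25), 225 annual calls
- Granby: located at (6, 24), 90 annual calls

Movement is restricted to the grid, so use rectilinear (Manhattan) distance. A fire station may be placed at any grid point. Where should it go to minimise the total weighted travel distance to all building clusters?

(11, 6)

Manhattan distance separates: Σwᵢ(|x−xᵢ|+|y−yᵢ|) = Σwᵢ|x−xᵢ| + Σwᵢ|y−yᵢ|, so x and y are optimised independently as 1-D weighted medians.
Total weight W = 910; half = 455.
x-coordinate, sorted with cumulative weight:
  x=1 (Calder, w=70) cum 70
  x=6 (Denby, w=175) cum 245
  x=6 (Granby, w=90) cum 335
  x=11 (Ashton, w=300) cum 635  ← median
  x=14 (Fenton, w=225) cum 860
  x=16 (Elwood, w=30) cum 890
  x=21 (Brookfield, w=20) cum 910
⇒ x* = 11
y-coordinate, sorted with cumulative weight:
  y=0 (Ashton, w=300) cum 300
  y=4 (Calder, w=70) cum 370
  y=6 (Denby, w=175) cum 545  ← median
  y=23 (Elwood, w=30) cum 575
  y=24 (Brookfield, w=20) cum 595
  y=24 (Granby, w=90) cum 685
  y=25 (Fenton, w=225) cum 910
⇒ y* = 6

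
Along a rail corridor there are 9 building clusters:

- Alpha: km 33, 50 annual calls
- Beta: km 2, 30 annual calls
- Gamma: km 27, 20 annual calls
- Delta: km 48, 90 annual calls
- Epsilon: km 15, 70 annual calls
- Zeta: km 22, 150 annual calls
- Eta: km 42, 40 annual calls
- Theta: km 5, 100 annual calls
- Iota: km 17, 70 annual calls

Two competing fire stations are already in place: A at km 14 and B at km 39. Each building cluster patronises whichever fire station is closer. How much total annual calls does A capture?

The indifferent point is the midpoint (14+39)/2 = 26.5; building clusters left of it (closer to A at 14) go to A, those right go to B.
  Beta at 2 (w=30) → A
  Theta at 5 (w=100) → A
  Epsilon at 15 (w=70) → A
  Iota at 17 (w=70) → A
  Zeta at 22 (w=150) → A
  Gamma at 27 (w=20) → B
  Alpha at 33 (w=50) → B
  Eta at 42 (w=40) → B
  Delta at 48 (w=90) → B
A captures 420; B captures 200.

420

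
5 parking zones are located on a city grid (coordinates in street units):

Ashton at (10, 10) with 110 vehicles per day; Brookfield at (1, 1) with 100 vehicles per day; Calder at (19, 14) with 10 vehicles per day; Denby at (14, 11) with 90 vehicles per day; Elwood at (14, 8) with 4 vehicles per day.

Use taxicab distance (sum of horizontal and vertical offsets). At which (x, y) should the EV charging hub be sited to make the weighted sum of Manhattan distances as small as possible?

Manhattan distance separates: Σwᵢ(|x−xᵢ|+|y−yᵢ|) = Σwᵢ|x−xᵢ| + Σwᵢ|y−yᵢ|, so x and y are optimised independently as 1-D weighted medians.
Total weight W = 314; half = 157.
x-coordinate, sorted with cumulative weight:
  x=1 (Brookfield, w=100) cum 100
  x=10 (Ashton, w=110) cum 210  ← median
  x=14 (Denby, w=90) cum 300
  x=14 (Elwood, w=4) cum 304
  x=19 (Calder, w=10) cum 314
⇒ x* = 10
y-coordinate, sorted with cumulative weight:
  y=1 (Brookfield, w=100) cum 100
  y=8 (Elwood, w=4) cum 104
  y=10 (Ashton, w=110) cum 214  ← median
  y=11 (Denby, w=90) cum 304
  y=14 (Calder, w=10) cum 314
⇒ y* = 10

(10, 10)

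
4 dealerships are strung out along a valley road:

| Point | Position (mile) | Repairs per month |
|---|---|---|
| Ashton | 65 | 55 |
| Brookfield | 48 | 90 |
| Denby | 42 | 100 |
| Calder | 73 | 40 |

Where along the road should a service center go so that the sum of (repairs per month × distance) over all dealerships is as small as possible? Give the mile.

x = 48

For a sum of weighted absolute distances on a line, the optimum is the weighted median (not the mean). Total weight W = 285; half-weight = 142.5.
Sort by position and accumulate weight:
  mile 42 (Denby, w=100) → cum 100
  mile 48 (Brookfield, w=90) → cum 190  ≥ 142.5 → median here
  mile 65 (Ashton, w=55) → cum 245
  mile 73 (Calder, w=40) → cum 285
Optimal location: mile 48.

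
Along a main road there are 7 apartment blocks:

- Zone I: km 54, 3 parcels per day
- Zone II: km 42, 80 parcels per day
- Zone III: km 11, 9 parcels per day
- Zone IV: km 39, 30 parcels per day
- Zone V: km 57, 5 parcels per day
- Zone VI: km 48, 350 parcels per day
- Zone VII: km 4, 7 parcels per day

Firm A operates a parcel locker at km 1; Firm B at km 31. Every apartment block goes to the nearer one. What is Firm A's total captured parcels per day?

The indifferent point is the midpoint (1+31)/2 = 16; apartment blocks left of it (closer to Firm A at 1) go to Firm A, those right go to Firm B.
  Zone VII at 4 (w=7) → Firm A
  Zone III at 11 (w=9) → Firm A
  Zone IV at 39 (w=30) → Firm B
  Zone II at 42 (w=80) → Firm B
  Zone VI at 48 (w=350) → Firm B
  Zone I at 54 (w=3) → Firm B
  Zone V at 57 (w=5) → Firm B
Firm A captures 16; Firm B captures 468.

16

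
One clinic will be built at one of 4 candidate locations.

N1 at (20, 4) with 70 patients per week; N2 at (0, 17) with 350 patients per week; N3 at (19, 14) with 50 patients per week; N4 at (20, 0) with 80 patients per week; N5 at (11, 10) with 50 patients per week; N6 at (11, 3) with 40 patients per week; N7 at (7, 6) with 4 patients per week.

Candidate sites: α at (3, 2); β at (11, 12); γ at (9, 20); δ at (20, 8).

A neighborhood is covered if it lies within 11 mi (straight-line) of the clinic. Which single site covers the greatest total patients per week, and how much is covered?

γ, covering 400

Coverage radius r = 11 mi; a point is covered iff (Δx)²+(Δy)² ≤ 11² = 121.
  α (3, 2): covers {N6, N7} → 44
  β (11, 12): covers {N3, N5, N6, N7} → 144
  γ (9, 20): covers {N2, N5} → 400
  δ (20, 8): covers {N1, N3, N4, N5, N6} → 290
Maximum coverage at γ: 400 patients per week.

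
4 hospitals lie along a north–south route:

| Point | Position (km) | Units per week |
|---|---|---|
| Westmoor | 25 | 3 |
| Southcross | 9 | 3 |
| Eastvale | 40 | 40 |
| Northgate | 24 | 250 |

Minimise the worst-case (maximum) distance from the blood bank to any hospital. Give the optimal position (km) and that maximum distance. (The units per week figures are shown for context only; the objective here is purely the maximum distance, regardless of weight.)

location 24.5, max distance 15.5

The 1-center on a line is the midpoint of the two extreme points: leftmost at 9, rightmost at 40.
Optimal location = (9 + 40)/2 = 24.5; maximum distance = (40 − 9)/2 = 15.5.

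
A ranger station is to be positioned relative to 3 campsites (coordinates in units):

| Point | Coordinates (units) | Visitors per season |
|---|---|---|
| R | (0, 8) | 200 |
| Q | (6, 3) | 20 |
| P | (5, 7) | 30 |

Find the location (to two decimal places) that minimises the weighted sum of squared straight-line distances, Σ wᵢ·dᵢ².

(1.08, 7.48)

The minimiser of Σwᵢ‖p−pᵢ‖² is the weighted centroid p* = (Σwᵢpᵢ)/(Σwᵢ).
Σwᵢ = 250.
Σwᵢxᵢ = 200·0 + 20·6 + 30·5 = 270.
Σwᵢyᵢ = 200·8 + 20·3 + 30·7 = 1870.
x* = 270/250 = 1.08, y* = 1870/250 = 7.48.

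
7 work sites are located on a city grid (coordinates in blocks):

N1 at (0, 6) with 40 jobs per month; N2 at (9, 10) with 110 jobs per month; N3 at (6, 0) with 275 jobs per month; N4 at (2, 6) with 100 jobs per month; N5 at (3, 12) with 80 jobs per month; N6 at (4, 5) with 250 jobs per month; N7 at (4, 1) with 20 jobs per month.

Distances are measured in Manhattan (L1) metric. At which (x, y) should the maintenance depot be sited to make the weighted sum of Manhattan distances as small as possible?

Manhattan distance separates: Σwᵢ(|x−xᵢ|+|y−yᵢ|) = Σwᵢ|x−xᵢ| + Σwᵢ|y−yᵢ|, so x and y are optimised independently as 1-D weighted medians.
Total weight W = 875; half = 437.5.
x-coordinate, sorted with cumulative weight:
  x=0 (N1, w=40) cum 40
  x=2 (N4, w=100) cum 140
  x=3 (N5, w=80) cum 220
  x=4 (N6, w=250) cum 470  ← median
  x=4 (N7, w=20) cum 490
  x=6 (N3, w=275) cum 765
  x=9 (N2, w=110) cum 875
⇒ x* = 4
y-coordinate, sorted with cumulative weight:
  y=0 (N3, w=275) cum 275
  y=1 (N7, w=20) cum 295
  y=5 (N6, w=250) cum 545  ← median
  y=6 (N1, w=40) cum 585
  y=6 (N4, w=100) cum 685
  y=10 (N2, w=110) cum 795
  y=12 (N5, w=80) cum 875
⇒ y* = 5

(4, 5)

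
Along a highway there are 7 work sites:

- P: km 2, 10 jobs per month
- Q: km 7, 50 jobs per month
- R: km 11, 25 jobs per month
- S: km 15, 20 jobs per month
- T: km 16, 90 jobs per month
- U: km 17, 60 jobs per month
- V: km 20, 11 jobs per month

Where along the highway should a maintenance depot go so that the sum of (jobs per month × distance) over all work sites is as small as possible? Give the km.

For a sum of weighted absolute distances on a line, the optimum is the weighted median (not the mean). Total weight W = 266; half-weight = 133.
Sort by position and accumulate weight:
  km 2 (P, w=10) → cum 10
  km 7 (Q, w=50) → cum 60
  km 11 (R, w=25) → cum 85
  km 15 (S, w=20) → cum 105
  km 16 (T, w=90) → cum 195  ≥ 133 → median here
  km 17 (U, w=60) → cum 255
  km 20 (V, w=11) → cum 266
Optimal location: km 16.

x = 16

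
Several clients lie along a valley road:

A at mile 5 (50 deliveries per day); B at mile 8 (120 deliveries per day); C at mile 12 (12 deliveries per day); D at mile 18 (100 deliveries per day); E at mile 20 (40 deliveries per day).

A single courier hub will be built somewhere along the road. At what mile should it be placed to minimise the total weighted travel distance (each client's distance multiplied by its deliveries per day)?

For a sum of weighted absolute distances on a line, the optimum is the weighted median (not the mean). Total weight W = 322; half-weight = 161.
Sort by position and accumulate weight:
  mile 5 (A, w=50) → cum 50
  mile 8 (B, w=120) → cum 170  ≥ 161 → median here
  mile 12 (C, w=12) → cum 182
  mile 18 (D, w=100) → cum 282
  mile 20 (E, w=40) → cum 322
Optimal location: mile 8.

x = 8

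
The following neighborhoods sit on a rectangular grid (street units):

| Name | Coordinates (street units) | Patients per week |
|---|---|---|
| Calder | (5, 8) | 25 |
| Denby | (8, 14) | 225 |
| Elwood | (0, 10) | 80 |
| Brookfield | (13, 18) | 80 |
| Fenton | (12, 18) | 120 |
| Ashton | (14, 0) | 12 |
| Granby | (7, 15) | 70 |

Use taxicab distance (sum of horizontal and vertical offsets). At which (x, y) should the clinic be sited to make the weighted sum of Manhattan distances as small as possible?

Manhattan distance separates: Σwᵢ(|x−xᵢ|+|y−yᵢ|) = Σwᵢ|x−xᵢ| + Σwᵢ|y−yᵢ|, so x and y are optimised independently as 1-D weighted medians.
Total weight W = 612; half = 306.
x-coordinate, sorted with cumulative weight:
  x=0 (Elwood, w=80) cum 80
  x=5 (Calder, w=25) cum 105
  x=7 (Granby, w=70) cum 175
  x=8 (Denby, w=225) cum 400  ← median
  x=12 (Fenton, w=120) cum 520
  x=13 (Brookfield, w=80) cum 600
  x=14 (Ashton, w=12) cum 612
⇒ x* = 8
y-coordinate, sorted with cumulative weight:
  y=0 (Ashton, w=12) cum 12
  y=8 (Calder, w=25) cum 37
  y=10 (Elwood, w=80) cum 117
  y=14 (Denby, w=225) cum 342  ← median
  y=15 (Granby, w=70) cum 412
  y=18 (Brookfield, w=80) cum 492
  y=18 (Fenton, w=120) cum 612
⇒ y* = 14

(8, 14)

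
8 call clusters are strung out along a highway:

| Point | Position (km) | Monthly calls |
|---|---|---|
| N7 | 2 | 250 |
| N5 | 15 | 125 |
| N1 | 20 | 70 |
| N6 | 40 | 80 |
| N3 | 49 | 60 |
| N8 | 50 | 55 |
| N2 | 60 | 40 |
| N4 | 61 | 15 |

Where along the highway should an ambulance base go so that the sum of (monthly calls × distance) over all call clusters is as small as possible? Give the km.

For a sum of weighted absolute distances on a line, the optimum is the weighted median (not the mean). Total weight W = 695; half-weight = 347.5.
Sort by position and accumulate weight:
  km 2 (N7, w=250) → cum 250
  km 15 (N5, w=125) → cum 375  ≥ 347.5 → median here
  km 20 (N1, w=70) → cum 445
  km 40 (N6, w=80) → cum 525
  km 49 (N3, w=60) → cum 585
  km 50 (N8, w=55) → cum 640
  km 60 (N2, w=40) → cum 680
  km 61 (N4, w=15) → cum 695
Optimal location: km 15.

x = 15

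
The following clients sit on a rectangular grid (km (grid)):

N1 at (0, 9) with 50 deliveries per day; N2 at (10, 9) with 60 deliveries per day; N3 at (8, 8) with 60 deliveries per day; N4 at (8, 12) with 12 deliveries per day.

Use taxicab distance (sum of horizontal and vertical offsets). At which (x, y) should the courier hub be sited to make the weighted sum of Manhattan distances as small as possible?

Manhattan distance separates: Σwᵢ(|x−xᵢ|+|y−yᵢ|) = Σwᵢ|x−xᵢ| + Σwᵢ|y−yᵢ|, so x and y are optimised independently as 1-D weighted medians.
Total weight W = 182; half = 91.
x-coordinate, sorted with cumulative weight:
  x=0 (N1, w=50) cum 50
  x=8 (N3, w=60) cum 110  ← median
  x=8 (N4, w=12) cum 122
  x=10 (N2, w=60) cum 182
⇒ x* = 8
y-coordinate, sorted with cumulative weight:
  y=8 (N3, w=60) cum 60
  y=9 (N1, w=50) cum 110  ← median
  y=9 (N2, w=60) cum 170
  y=12 (N4, w=12) cum 182
⇒ y* = 9

(8, 9)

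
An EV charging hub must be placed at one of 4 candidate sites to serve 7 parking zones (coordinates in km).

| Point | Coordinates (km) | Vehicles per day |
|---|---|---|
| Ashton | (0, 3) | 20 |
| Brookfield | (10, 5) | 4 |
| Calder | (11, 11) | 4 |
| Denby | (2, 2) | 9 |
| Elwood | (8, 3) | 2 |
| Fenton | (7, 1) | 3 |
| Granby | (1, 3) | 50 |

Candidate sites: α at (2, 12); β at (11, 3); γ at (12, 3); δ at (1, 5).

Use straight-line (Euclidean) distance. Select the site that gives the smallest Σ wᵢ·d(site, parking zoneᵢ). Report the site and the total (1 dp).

Total weighted distance at each candidate:
  α (2, 12): total = 863.8
  β (11, 3): total = 861.9
  γ (12, 3): total = 948.2
  δ (1, 5): total = 292.0
Minimum is at δ with total 292.0 km.

δ, total 292.0 km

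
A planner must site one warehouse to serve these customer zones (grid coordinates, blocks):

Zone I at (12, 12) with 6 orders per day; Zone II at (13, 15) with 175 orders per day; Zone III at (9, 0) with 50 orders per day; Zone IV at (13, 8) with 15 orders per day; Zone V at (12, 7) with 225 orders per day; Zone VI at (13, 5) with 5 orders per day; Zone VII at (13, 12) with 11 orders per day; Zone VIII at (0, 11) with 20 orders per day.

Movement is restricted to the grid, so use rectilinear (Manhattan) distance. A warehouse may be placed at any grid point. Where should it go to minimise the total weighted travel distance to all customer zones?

(12, 7)

Manhattan distance separates: Σwᵢ(|x−xᵢ|+|y−yᵢ|) = Σwᵢ|x−xᵢ| + Σwᵢ|y−yᵢ|, so x and y are optimised independently as 1-D weighted medians.
Total weight W = 507; half = 253.5.
x-coordinate, sorted with cumulative weight:
  x=0 (Zone VIII, w=20) cum 20
  x=9 (Zone III, w=50) cum 70
  x=12 (Zone I, w=6) cum 76
  x=12 (Zone V, w=225) cum 301  ← median
  x=13 (Zone II, w=175) cum 476
  x=13 (Zone IV, w=15) cum 491
  x=13 (Zone VI, w=5) cum 496
  x=13 (Zone VII, w=11) cum 507
⇒ x* = 12
y-coordinate, sorted with cumulative weight:
  y=0 (Zone III, w=50) cum 50
  y=5 (Zone VI, w=5) cum 55
  y=7 (Zone V, w=225) cum 280  ← median
  y=8 (Zone IV, w=15) cum 295
  y=11 (Zone VIII, w=20) cum 315
  y=12 (Zone I, w=6) cum 321
  y=12 (Zone VII, w=11) cum 332
  y=15 (Zone II, w=175) cum 507
⇒ y* = 7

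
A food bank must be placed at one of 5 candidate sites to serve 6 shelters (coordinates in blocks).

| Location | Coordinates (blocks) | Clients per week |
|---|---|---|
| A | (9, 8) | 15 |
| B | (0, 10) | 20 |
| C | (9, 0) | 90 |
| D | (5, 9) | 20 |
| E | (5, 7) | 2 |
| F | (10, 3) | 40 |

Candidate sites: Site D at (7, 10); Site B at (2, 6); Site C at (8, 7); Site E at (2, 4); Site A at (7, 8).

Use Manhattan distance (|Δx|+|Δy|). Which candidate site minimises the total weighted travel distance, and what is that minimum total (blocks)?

Site C, total 1316 blocks

Total weighted distance at each candidate:
  Site D (7, 10): total = 1750
  Site B (2, 6): total = 1993
  Site C (8, 7): total = 1316
  Site E (2, 4): total = 1847
  Site A (7, 8): total = 1496
Minimum is at Site C with total 1316 blocks.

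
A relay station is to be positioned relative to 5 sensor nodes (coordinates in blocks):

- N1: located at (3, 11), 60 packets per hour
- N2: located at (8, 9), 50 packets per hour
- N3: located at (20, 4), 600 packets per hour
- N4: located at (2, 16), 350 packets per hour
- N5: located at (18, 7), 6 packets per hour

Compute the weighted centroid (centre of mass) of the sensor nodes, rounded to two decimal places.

(12.56, 8.59)

The minimiser of Σwᵢ‖p−pᵢ‖² is the weighted centroid p* = (Σwᵢpᵢ)/(Σwᵢ).
Σwᵢ = 1066.
Σwᵢxᵢ = 60·3 + 50·8 + 600·20 + 350·2 + 6·18 = 13388.
Σwᵢyᵢ = 60·11 + 50·9 + 600·4 + 350·16 + 6·7 = 9152.
x* = 13388/1066 = 12.56, y* = 9152/1066 = 8.59.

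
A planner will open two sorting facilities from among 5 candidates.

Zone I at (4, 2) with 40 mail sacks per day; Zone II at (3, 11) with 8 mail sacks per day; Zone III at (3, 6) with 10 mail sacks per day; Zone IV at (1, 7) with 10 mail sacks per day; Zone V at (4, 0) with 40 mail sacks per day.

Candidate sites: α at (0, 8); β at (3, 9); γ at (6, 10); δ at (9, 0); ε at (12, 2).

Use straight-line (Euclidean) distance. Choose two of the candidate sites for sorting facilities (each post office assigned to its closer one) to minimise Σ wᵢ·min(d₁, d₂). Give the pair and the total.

Evaluate every pair (each demand assigned to the nearer of the two):
  {β, δ}: total = 489.7
  {α, δ}: total = 499.5
  {γ, δ}: total = 549.0
  {β, ε}: total = 687.0
  {α, β}: total = 700.8
  {α, ε}: total = 702.4
  {δ, ε}: total = 706.8
  {β, γ}: total = 719.3
  {α, γ}: total = 721.7
  {γ, ε}: total = 783.5
Best pair: {β, δ} with total 489.7.

{β, δ}, total 489.7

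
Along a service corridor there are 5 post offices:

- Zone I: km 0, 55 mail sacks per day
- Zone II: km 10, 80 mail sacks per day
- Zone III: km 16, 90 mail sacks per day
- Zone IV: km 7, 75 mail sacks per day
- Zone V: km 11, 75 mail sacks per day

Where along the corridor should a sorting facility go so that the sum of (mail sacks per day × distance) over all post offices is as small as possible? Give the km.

For a sum of weighted absolute distances on a line, the optimum is the weighted median (not the mean). Total weight W = 375; half-weight = 187.5.
Sort by position and accumulate weight:
  km 0 (Zone I, w=55) → cum 55
  km 7 (Zone IV, w=75) → cum 130
  km 10 (Zone II, w=80) → cum 210  ≥ 187.5 → median here
  km 11 (Zone V, w=75) → cum 285
  km 16 (Zone III, w=90) → cum 375
Optimal location: km 10.

x = 10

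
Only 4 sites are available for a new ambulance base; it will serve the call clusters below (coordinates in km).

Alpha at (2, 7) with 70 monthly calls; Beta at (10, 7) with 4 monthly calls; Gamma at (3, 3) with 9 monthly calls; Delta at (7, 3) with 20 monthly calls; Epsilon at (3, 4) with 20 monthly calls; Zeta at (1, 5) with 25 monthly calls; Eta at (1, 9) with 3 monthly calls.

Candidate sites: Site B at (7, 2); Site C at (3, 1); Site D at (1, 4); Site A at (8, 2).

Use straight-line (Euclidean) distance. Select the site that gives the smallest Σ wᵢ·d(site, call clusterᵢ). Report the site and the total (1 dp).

Total weighted distance at each candidate:
  Site B (7, 2): total = 860.2
  Site C (3, 1): total = 766.7
  Site D (1, 4): total = 481.1
  Site A (8, 2): total = 970.2
Minimum is at Site D with total 481.1 km.

Site D, total 481.1 km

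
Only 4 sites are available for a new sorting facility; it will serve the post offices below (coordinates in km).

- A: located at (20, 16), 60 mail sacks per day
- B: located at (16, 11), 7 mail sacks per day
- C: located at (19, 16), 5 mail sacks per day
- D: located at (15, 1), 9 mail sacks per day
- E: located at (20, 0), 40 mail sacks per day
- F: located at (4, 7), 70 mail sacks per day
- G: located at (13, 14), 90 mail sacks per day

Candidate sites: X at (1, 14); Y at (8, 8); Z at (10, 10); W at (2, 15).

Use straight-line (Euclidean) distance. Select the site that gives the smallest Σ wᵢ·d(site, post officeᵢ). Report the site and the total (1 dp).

Total weighted distance at each candidate:
  X (1, 14): total = 4073.0
  Y (8, 8): total = 2650.7
  Z (10, 10): total = 2374.3
  W (2, 15): total = 3949.2
Minimum is at Z with total 2374.3 km.

Z, total 2374.3 km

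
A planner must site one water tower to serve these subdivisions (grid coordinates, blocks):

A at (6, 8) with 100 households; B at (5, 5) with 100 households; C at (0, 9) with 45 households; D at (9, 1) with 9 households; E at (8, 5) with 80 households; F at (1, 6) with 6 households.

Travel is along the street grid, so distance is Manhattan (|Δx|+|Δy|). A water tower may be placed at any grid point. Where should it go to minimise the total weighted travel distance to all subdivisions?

(6, 5)

Manhattan distance separates: Σwᵢ(|x−xᵢ|+|y−yᵢ|) = Σwᵢ|x−xᵢ| + Σwᵢ|y−yᵢ|, so x and y are optimised independently as 1-D weighted medians.
Total weight W = 340; half = 170.
x-coordinate, sorted with cumulative weight:
  x=0 (C, w=45) cum 45
  x=1 (F, w=6) cum 51
  x=5 (B, w=100) cum 151
  x=6 (A, w=100) cum 251  ← median
  x=8 (E, w=80) cum 331
  x=9 (D, w=9) cum 340
⇒ x* = 6
y-coordinate, sorted with cumulative weight:
  y=1 (D, w=9) cum 9
  y=5 (B, w=100) cum 109
  y=5 (E, w=80) cum 189  ← median
  y=6 (F, w=6) cum 195
  y=8 (A, w=100) cum 295
  y=9 (C, w=45) cum 340
⇒ y* = 5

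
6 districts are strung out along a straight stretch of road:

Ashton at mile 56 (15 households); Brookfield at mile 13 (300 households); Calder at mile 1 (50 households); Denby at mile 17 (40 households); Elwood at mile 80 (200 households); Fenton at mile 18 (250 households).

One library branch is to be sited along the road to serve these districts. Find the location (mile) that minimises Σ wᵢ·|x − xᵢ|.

x = 18

For a sum of weighted absolute distances on a line, the optimum is the weighted median (not the mean). Total weight W = 855; half-weight = 427.5.
Sort by position and accumulate weight:
  mile 1 (Calder, w=50) → cum 50
  mile 13 (Brookfield, w=300) → cum 350
  mile 17 (Denby, w=40) → cum 390
  mile 18 (Fenton, w=250) → cum 640  ≥ 427.5 → median here
  mile 56 (Ashton, w=15) → cum 655
  mile 80 (Elwood, w=200) → cum 855
Optimal location: mile 18.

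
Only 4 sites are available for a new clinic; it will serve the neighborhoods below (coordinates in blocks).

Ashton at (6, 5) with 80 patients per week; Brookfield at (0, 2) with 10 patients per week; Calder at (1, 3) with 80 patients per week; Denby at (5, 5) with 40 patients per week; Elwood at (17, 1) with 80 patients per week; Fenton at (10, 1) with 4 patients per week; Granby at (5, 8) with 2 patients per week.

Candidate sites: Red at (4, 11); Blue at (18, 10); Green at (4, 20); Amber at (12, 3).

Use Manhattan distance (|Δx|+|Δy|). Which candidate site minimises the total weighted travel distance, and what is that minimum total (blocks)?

Amber, total 2610 blocks

Total weighted distance at each candidate:
  Red (4, 11): total = 3842
  Blue (18, 10): total = 5158
  Green (4, 20): total = 6506
  Amber (12, 3): total = 2610
Minimum is at Amber with total 2610 blocks.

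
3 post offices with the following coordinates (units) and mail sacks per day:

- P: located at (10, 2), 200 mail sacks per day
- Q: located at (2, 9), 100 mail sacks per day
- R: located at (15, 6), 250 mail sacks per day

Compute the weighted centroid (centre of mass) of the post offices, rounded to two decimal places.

The minimiser of Σwᵢ‖p−pᵢ‖² is the weighted centroid p* = (Σwᵢpᵢ)/(Σwᵢ).
Σwᵢ = 550.
Σwᵢxᵢ = 200·10 + 100·2 + 250·15 = 5950.
Σwᵢyᵢ = 200·2 + 100·9 + 250·6 = 2800.
x* = 5950/550 = 10.82, y* = 2800/550 = 5.09.

(10.82, 5.09)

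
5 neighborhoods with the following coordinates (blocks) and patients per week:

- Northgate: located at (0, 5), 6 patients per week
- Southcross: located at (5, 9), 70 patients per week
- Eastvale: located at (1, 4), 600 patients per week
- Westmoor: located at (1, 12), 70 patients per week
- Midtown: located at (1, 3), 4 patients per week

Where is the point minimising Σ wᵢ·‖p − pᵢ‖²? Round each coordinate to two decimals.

The minimiser of Σwᵢ‖p−pᵢ‖² is the weighted centroid p* = (Σwᵢpᵢ)/(Σwᵢ).
Σwᵢ = 750.
Σwᵢxᵢ = 6·0 + 70·5 + 600·1 + 70·1 + 4·1 = 1024.
Σwᵢyᵢ = 6·5 + 70·9 + 600·4 + 70·12 + 4·3 = 3912.
x* = 1024/750 = 1.37, y* = 3912/750 = 5.22.

(1.37, 5.22)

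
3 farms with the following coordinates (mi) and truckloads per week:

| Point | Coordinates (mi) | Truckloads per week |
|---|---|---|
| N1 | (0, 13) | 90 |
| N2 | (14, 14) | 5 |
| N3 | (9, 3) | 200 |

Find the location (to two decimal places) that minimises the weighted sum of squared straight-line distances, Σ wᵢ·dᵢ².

The minimiser of Σwᵢ‖p−pᵢ‖² is the weighted centroid p* = (Σwᵢpᵢ)/(Σwᵢ).
Σwᵢ = 295.
Σwᵢxᵢ = 90·0 + 5·14 + 200·9 = 1870.
Σwᵢyᵢ = 90·13 + 5·14 + 200·3 = 1840.
x* = 1870/295 = 6.34, y* = 1840/295 = 6.24.

(6.34, 6.24)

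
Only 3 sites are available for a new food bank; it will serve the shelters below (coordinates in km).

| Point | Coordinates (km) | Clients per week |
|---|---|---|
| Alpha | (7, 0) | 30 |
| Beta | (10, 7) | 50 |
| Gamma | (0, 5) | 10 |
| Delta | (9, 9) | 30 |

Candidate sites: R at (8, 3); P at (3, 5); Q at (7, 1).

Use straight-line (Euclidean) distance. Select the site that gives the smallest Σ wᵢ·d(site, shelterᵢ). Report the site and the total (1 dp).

R, total 583.4 km

Total weighted distance at each candidate:
  R (8, 3): total = 583.4
  P (3, 5): total = 802.4
  Q (7, 1): total = 693.4
Minimum is at R with total 583.4 km.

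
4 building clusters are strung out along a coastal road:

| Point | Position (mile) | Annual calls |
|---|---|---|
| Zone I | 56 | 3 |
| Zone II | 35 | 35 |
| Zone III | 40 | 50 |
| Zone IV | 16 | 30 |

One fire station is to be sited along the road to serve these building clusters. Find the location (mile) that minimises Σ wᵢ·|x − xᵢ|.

For a sum of weighted absolute distances on a line, the optimum is the weighted median (not the mean). Total weight W = 118; half-weight = 59.
Sort by position and accumulate weight:
  mile 16 (Zone IV, w=30) → cum 30
  mile 35 (Zone II, w=35) → cum 65  ≥ 59 → median here
  mile 40 (Zone III, w=50) → cum 115
  mile 56 (Zone I, w=3) → cum 118
Optimal location: mile 35.

x = 35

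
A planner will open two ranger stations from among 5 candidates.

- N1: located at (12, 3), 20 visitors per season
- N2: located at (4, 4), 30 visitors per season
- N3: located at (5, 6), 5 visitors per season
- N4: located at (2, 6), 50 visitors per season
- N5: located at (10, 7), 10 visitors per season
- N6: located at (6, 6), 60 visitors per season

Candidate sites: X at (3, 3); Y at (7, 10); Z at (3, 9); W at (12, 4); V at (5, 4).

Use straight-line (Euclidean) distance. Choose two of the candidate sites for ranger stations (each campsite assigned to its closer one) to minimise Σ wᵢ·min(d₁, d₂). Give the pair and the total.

Evaluate every pair (each demand assigned to the nearer of the two):
  {W, V}: total = 410.5
  {X, W}: total = 529.2
  {X, V}: total = 532.0
  {Z, V}: total = 532.0
  {Y, V}: total = 538.3
  {Z, W}: total = 639.7
  {X, Y}: total = 680.4
  {X, Z}: total = 725.9
  {Y, Z}: total = 791.0
  {Y, W}: total = 847.2
Best pair: {W, V} with total 410.5.

{W, V}, total 410.5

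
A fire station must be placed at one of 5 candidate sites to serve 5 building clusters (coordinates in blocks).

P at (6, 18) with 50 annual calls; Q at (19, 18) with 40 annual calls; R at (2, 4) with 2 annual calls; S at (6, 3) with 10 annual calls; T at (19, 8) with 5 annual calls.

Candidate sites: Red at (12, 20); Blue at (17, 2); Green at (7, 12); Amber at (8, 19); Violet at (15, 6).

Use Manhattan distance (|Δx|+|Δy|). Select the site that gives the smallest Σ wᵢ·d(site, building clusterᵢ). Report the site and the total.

Total weighted distance at each candidate:
  Red (12, 20): total = 1137
  Blue (17, 2): total = 2264
  Green (7, 12): total = 1276
  Amber (8, 19): total = 962
  Violet (15, 6): total = 1870
Minimum is at Amber with total 962 blocks.

Amber, total 962 blocks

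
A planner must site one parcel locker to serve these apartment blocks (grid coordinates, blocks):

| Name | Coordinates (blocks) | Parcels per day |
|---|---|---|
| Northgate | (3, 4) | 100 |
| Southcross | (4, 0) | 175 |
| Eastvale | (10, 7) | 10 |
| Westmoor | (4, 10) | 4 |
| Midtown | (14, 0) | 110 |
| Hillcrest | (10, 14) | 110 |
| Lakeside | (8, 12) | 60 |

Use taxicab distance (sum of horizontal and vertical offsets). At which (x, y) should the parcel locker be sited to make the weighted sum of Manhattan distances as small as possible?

(8, 0)

Manhattan distance separates: Σwᵢ(|x−xᵢ|+|y−yᵢ|) = Σwᵢ|x−xᵢ| + Σwᵢ|y−yᵢ|, so x and y are optimised independently as 1-D weighted medians.
Total weight W = 569; half = 284.5.
x-coordinate, sorted with cumulative weight:
  x=3 (Northgate, w=100) cum 100
  x=4 (Southcross, w=175) cum 275
  x=4 (Westmoor, w=4) cum 279
  x=8 (Lakeside, w=60) cum 339  ← median
  x=10 (Eastvale, w=10) cum 349
  x=10 (Hillcrest, w=110) cum 459
  x=14 (Midtown, w=110) cum 569
⇒ x* = 8
y-coordinate, sorted with cumulative weight:
  y=0 (Southcross, w=175) cum 175
  y=0 (Midtown, w=110) cum 285  ← median
  y=4 (Northgate, w=100) cum 385
  y=7 (Eastvale, w=10) cum 395
  y=10 (Westmoor, w=4) cum 399
  y=12 (Lakeside, w=60) cum 459
  y=14 (Hillcrest, w=110) cum 569
⇒ y* = 0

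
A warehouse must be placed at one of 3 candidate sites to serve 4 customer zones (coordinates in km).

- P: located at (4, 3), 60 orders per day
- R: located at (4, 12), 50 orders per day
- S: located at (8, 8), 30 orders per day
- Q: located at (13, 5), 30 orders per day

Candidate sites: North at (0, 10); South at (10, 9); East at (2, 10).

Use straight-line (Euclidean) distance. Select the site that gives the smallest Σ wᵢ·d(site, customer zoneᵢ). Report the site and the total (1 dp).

Total weighted distance at each candidate:
  North (0, 10): total = 1372.6
  South (10, 9): total = 1061.6
  East (2, 10): total = 1130.5
Minimum is at South with total 1061.6 km.

South, total 1061.6 km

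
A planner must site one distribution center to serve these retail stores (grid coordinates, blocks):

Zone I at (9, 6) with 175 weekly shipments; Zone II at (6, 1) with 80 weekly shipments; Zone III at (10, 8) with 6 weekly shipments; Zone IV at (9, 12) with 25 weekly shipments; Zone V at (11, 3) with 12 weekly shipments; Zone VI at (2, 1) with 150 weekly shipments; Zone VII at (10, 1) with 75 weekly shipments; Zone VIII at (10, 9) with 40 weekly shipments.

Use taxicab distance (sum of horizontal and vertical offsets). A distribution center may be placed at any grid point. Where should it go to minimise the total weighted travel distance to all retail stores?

Manhattan distance separates: Σwᵢ(|x−xᵢ|+|y−yᵢ|) = Σwᵢ|x−xᵢ| + Σwᵢ|y−yᵢ|, so x and y are optimised independently as 1-D weighted medians.
Total weight W = 563; half = 281.5.
x-coordinate, sorted with cumulative weight:
  x=2 (Zone VI, w=150) cum 150
  x=6 (Zone II, w=80) cum 230
  x=9 (Zone I, w=175) cum 405  ← median
  x=9 (Zone IV, w=25) cum 430
  x=10 (Zone III, w=6) cum 436
  x=10 (Zone VII, w=75) cum 511
  x=10 (Zone VIII, w=40) cum 551
  x=11 (Zone V, w=12) cum 563
⇒ x* = 9
y-coordinate, sorted with cumulative weight:
  y=1 (Zone II, w=80) cum 80
  y=1 (Zone VI, w=150) cum 230
  y=1 (Zone VII, w=75) cum 305  ← median
  y=3 (Zone V, w=12) cum 317
  y=6 (Zone I, w=175) cum 492
  y=8 (Zone III, w=6) cum 498
  y=9 (Zone VIII, w=40) cum 538
  y=12 (Zone IV, w=25) cum 563
⇒ y* = 1

(9, 1)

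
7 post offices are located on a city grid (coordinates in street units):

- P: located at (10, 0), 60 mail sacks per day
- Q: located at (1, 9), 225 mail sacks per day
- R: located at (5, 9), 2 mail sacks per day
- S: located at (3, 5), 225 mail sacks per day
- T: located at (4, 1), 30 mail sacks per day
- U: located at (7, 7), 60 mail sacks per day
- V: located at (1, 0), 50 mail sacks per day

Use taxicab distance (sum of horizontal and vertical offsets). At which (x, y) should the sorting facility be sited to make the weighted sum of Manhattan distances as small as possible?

Manhattan distance separates: Σwᵢ(|x−xᵢ|+|y−yᵢ|) = Σwᵢ|x−xᵢ| + Σwᵢ|y−yᵢ|, so x and y are optimised independently as 1-D weighted medians.
Total weight W = 652; half = 326.
x-coordinate, sorted with cumulative weight:
  x=1 (Q, w=225) cum 225
  x=1 (V, w=50) cum 275
  x=3 (S, w=225) cum 500  ← median
  x=4 (T, w=30) cum 530
  x=5 (R, w=2) cum 532
  x=7 (U, w=60) cum 592
  x=10 (P, w=60) cum 652
⇒ x* = 3
y-coordinate, sorted with cumulative weight:
  y=0 (P, w=60) cum 60
  y=0 (V, w=50) cum 110
  y=1 (T, w=30) cum 140
  y=5 (S, w=225) cum 365  ← median
  y=7 (U, w=60) cum 425
  y=9 (Q, w=225) cum 650
  y=9 (R, w=2) cum 652
⇒ y* = 5

(3, 5)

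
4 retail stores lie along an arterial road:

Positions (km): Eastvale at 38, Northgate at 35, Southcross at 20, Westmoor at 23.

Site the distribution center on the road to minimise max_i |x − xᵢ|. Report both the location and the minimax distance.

location 29, max distance 9

The 1-center on a line is the midpoint of the two extreme points: leftmost at 20, rightmost at 38.
Optimal location = (20 + 38)/2 = 29; maximum distance = (38 − 20)/2 = 9.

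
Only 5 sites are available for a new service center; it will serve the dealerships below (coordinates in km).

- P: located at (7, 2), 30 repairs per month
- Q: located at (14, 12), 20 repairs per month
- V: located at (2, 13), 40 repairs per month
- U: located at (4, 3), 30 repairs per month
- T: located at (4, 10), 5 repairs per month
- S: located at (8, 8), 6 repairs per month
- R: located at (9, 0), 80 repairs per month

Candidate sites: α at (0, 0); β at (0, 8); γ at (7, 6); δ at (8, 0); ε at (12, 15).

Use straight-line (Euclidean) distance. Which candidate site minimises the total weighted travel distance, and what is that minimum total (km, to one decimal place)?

δ, total 1240.0 km

Total weighted distance at each candidate:
  α (0, 0): total = 2105.0
  β (0, 8): total = 2009.0
  γ (7, 6): total = 1320.1
  δ (8, 0): total = 1240.0
  ε (12, 15): total = 2649.9
Minimum is at δ with total 1240.0 km.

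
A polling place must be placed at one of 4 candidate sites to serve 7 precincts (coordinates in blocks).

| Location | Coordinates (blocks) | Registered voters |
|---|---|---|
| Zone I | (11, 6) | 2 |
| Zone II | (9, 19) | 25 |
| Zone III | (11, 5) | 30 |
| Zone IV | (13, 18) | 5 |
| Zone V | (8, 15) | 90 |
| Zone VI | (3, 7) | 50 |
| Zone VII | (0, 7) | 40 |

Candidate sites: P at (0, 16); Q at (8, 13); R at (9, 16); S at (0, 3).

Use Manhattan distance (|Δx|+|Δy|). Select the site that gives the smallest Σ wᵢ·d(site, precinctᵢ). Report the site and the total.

Total weighted distance at each candidate:
  P (0, 16): total = 2847
  Q (8, 13): total = 1865
  R (9, 16): total = 2169
  S (0, 3): total = 3493
Minimum is at Q with total 1865 blocks.

Q, total 1865 blocks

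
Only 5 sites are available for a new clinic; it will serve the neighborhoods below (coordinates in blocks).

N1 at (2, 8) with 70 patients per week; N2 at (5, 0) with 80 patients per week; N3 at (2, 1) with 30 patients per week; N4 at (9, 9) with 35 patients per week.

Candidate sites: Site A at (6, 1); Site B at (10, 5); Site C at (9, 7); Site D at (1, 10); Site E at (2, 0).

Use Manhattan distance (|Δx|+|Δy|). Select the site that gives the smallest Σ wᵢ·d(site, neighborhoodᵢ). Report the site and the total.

Total weighted distance at each candidate:
  Site A (6, 1): total = 1435
  Site B (10, 5): total = 2105
  Site C (9, 7): total = 1900
  Site D (1, 10): total = 1945
  Site E (2, 0): total = 1390
Minimum is at Site E with total 1390 blocks.

Site E, total 1390 blocks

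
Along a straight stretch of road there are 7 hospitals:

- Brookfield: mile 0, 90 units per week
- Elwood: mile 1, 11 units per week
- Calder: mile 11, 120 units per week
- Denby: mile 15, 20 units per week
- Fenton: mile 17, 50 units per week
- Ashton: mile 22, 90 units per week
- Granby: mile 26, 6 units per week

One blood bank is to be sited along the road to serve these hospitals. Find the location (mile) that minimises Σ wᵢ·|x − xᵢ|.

For a sum of weighted absolute distances on a line, the optimum is the weighted median (not the mean). Total weight W = 387; half-weight = 193.5.
Sort by position and accumulate weight:
  mile 0 (Brookfield, w=90) → cum 90
  mile 1 (Elwood, w=11) → cum 101
  mile 11 (Calder, w=120) → cum 221  ≥ 193.5 → median here
  mile 15 (Denby, w=20) → cum 241
  mile 17 (Fenton, w=50) → cum 291
  mile 22 (Ashton, w=90) → cum 381
  mile 26 (Granby, w=6) → cum 387
Optimal location: mile 11.

x = 11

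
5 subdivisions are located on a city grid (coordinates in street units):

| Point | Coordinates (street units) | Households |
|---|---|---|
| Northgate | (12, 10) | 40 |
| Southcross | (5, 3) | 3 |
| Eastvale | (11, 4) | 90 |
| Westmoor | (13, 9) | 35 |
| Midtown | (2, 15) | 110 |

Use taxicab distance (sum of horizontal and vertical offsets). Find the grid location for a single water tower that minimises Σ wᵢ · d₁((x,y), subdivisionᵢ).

(11, 10)

Manhattan distance separates: Σwᵢ(|x−xᵢ|+|y−yᵢ|) = Σwᵢ|x−xᵢ| + Σwᵢ|y−yᵢ|, so x and y are optimised independently as 1-D weighted medians.
Total weight W = 278; half = 139.
x-coordinate, sorted with cumulative weight:
  x=2 (Midtown, w=110) cum 110
  x=5 (Southcross, w=3) cum 113
  x=11 (Eastvale, w=90) cum 203  ← median
  x=12 (Northgate, w=40) cum 243
  x=13 (Westmoor, w=35) cum 278
⇒ x* = 11
y-coordinate, sorted with cumulative weight:
  y=3 (Southcross, w=3) cum 3
  y=4 (Eastvale, w=90) cum 93
  y=9 (Westmoor, w=35) cum 128
  y=10 (Northgate, w=40) cum 168  ← median
  y=15 (Midtown, w=110) cum 278
⇒ y* = 10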